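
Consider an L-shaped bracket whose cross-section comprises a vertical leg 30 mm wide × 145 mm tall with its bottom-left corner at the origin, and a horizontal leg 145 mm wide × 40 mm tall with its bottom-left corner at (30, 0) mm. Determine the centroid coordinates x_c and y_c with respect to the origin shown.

x_c = 65.00 mm, y_c = 42.50 mm

Part | A | x̄ᵢ | ȳᵢ | A·x̄ᵢ | A·ȳᵢ
vertical leg | 4350.00 | 15.00 | 72.50 | 65250.00 | 315375.00
horizontal leg | 5800.00 | 102.50 | 20.00 | 594500.00 | 116000.00
Σ | 10150.00 |  |  | 659750.00 | 431375.00
x_c = 659750.00 / 10150.00 = 65.00 mm
y_c = 431375.00 / 10150.00 = 42.50 mm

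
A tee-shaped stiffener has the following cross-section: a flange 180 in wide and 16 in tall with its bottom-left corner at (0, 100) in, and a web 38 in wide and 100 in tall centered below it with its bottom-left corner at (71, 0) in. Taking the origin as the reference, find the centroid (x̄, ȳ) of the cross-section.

x̄ = 90.00 in, ȳ = 75.01 in

Part | A | x̄ᵢ | ȳᵢ | A·x̄ᵢ | A·ȳᵢ
web | 3800.00 | 90.00 | 50.00 | 342000.00 | 190000.00
flange | 2880.00 | 90.00 | 108.00 | 259200.00 | 311040.00
Σ | 6680.00 |  |  | 601200.00 | 501040.00
x̄ = 601200.00 / 6680.00 = 90.00 in
ȳ = 501040.00 / 6680.00 = 75.01 in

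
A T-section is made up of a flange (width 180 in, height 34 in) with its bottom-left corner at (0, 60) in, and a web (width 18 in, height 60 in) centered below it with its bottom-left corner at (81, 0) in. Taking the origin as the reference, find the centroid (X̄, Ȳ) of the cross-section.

X̄ = 90.00 in, Ȳ = 69.95 in

Part | A | x̄ᵢ | ȳᵢ | A·x̄ᵢ | A·ȳᵢ
web | 1080.00 | 90.00 | 30.00 | 97200.00 | 32400.00
flange | 6120.00 | 90.00 | 77.00 | 550800.00 | 471240.00
Σ | 7200.00 |  |  | 648000.00 | 503640.00
X̄ = 648000.00 / 7200.00 = 90.00 in
Ȳ = 503640.00 / 7200.00 = 69.95 in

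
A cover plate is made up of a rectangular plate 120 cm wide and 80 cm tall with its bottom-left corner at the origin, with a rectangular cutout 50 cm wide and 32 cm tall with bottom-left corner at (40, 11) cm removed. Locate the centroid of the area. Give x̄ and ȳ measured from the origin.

x̄ = 59.00 cm, ȳ = 42.60 cm

plate: A = 120 × 80 = 9600.00, centroid at (60.00, 40.00).
hole: A = −(50 × 32) = -1600.00, centroid at (65.00, 27.00).
ΣA = 8000.00 cm², ΣAx̄ = 472000.00 cm³, ΣAȳ = 340800.00 cm³.
x̄ = 472000.00/8000.00 = 59.00 cm; ȳ = 340800.00/8000.00 = 42.60 cm.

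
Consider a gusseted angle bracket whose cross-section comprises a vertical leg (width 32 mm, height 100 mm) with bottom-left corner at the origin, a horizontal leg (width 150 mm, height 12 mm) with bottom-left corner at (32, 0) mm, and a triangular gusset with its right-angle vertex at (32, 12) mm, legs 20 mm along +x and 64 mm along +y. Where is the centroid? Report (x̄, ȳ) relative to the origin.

x̄ = 47.61 mm, ȳ = 34.07 mm

vertical leg: A = 32 × 100 = 3200.00, centroid at (16.00, 50.00).
horizontal leg: A = 150 × 12 = 1800.00, centroid at (107.00, 6.00).
gusset: A = ½·20·64 = 640.00, centroid at (38.67, 33.33).
ΣA = 5640.00 mm², ΣAx̄ = 268546.67 mm³, ΣAȳ = 192133.33 mm³.
x̄ = 268546.67/5640.00 = 47.61 mm; ȳ = 192133.33/5640.00 = 34.07 mm.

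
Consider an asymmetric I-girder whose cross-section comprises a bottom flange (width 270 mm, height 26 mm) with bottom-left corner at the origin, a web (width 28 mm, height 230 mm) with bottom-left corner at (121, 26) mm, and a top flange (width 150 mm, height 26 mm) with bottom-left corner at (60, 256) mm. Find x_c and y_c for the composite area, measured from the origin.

x_c = 135.00 mm, y_c = 118.00 mm

bottom flange: A = 270 × 26 = 7020.00, centroid at (135.00, 13.00).
web: A = 28 × 230 = 6440.00, centroid at (135.00, 141.00).
top flange: A = 150 × 26 = 3900.00, centroid at (135.00, 269.00).
ΣA = 17360.00 mm²
ΣAx_c = (7020.00)(135.00) + (6440.00)(135.00) + (3900.00)(135.00) = 2343600.00 mm³
ΣAy_c = (7020.00)(13.00) + (6440.00)(141.00) + (3900.00)(269.00) = 2048400.00 mm³
x_c = 2343600.00 / 17360.00 = 135.00 mm
y_c = 2048400.00 / 17360.00 = 118.00 mm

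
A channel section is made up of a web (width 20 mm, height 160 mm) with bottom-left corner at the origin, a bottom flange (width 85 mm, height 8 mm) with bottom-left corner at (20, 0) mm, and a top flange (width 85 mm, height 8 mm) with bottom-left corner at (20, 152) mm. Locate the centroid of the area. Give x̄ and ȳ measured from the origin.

Part | A | x̄ᵢ | ȳᵢ | A·x̄ᵢ | A·ȳᵢ
web | 3200.00 | 10.00 | 80.00 | 32000.00 | 256000.00
bottom flange | 680.00 | 62.50 | 4.00 | 42500.00 | 2720.00
top flange | 680.00 | 62.50 | 156.00 | 42500.00 | 106080.00
Σ | 4560.00 |  |  | 117000.00 | 364800.00
x̄ = 117000.00 / 4560.00 = 25.66 mm
ȳ = 364800.00 / 4560.00 = 80.00 mm

x̄ = 25.66 mm, ȳ = 80.00 mm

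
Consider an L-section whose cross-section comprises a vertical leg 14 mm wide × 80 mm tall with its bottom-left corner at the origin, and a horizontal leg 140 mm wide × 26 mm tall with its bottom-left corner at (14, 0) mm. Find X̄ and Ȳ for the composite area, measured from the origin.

X̄ = 65.88 mm, Ȳ = 19.35 mm

Part | A | x̄ᵢ | ȳᵢ | A·x̄ᵢ | A·ȳᵢ
vertical leg | 1120.00 | 7.00 | 40.00 | 7840.00 | 44800.00
horizontal leg | 3640.00 | 84.00 | 13.00 | 305760.00 | 47320.00
Σ | 4760.00 |  |  | 313600.00 | 92120.00
X̄ = 313600.00 / 4760.00 = 65.88 mm
Ȳ = 92120.00 / 4760.00 = 19.35 mm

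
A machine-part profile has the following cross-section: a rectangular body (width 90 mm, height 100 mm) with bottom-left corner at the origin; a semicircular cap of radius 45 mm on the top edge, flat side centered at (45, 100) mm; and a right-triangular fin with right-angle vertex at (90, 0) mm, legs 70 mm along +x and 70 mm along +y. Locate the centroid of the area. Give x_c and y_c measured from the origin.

Part | A | x̄ᵢ | ȳᵢ | A·x̄ᵢ | A·ȳᵢ
rectangular body | 9000.00 | 45.00 | 50.00 | 405000.00 | 450000.00
semicircular top | 3180.86 | 45.00 | 119.10 | 143138.82 | 378836.26
triangular fin | 2450.00 | 113.33 | 23.33 | 277666.67 | 57166.67
Σ | 14630.86 |  |  | 825805.48 | 886002.92
x_c = 825805.48 / 14630.86 = 56.44 mm
y_c = 886002.92 / 14630.86 = 60.56 mm

x_c = 56.44 mm, y_c = 60.56 mm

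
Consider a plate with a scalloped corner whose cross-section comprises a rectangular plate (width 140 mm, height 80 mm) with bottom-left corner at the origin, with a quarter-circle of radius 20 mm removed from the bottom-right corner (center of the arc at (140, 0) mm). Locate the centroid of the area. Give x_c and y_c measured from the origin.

x_c = 68.22 mm, y_c = 40.91 mm

Part | A | x̄ᵢ | ȳᵢ | A·x̄ᵢ | A·ȳᵢ
plate | 11200.00 | 70.00 | 40.00 | 784000.00 | 448000.00
removed quarter-circle | -314.16 | 131.51 | 8.49 | -41315.63 | -2666.67
Σ | 10885.84 |  |  | 742684.37 | 445333.33
x_c = 742684.37 / 10885.84 = 68.22 mm
y_c = 445333.33 / 10885.84 = 40.91 mm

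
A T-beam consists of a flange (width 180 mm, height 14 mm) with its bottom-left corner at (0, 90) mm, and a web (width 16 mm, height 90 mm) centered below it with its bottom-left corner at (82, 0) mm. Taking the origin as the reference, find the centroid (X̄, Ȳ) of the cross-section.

X̄ = 90.00 mm, Ȳ = 78.09 mm

Part | A | x̄ᵢ | ȳᵢ | A·x̄ᵢ | A·ȳᵢ
web | 1440.00 | 90.00 | 45.00 | 129600.00 | 64800.00
flange | 2520.00 | 90.00 | 97.00 | 226800.00 | 244440.00
Σ | 3960.00 |  |  | 356400.00 | 309240.00
X̄ = 356400.00 / 3960.00 = 90.00 mm
Ȳ = 309240.00 / 3960.00 = 78.09 mm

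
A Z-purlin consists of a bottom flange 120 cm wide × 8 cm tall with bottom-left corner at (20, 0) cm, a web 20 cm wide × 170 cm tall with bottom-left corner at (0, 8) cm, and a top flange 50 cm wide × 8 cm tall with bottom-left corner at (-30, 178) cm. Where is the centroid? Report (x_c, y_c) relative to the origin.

x_c = 22.86 cm, y_c = 82.53 cm

bottom flange: A = 120 × 8 = 960.00, centroid at (80.00, 4.00).
web: A = 20 × 170 = 3400.00, centroid at (10.00, 93.00).
top flange: A = 50 × 8 = 400.00, centroid at (-5.00, 182.00).
ΣA = 4760.00 cm²
ΣAx_c = (960.00)(80.00) + (3400.00)(10.00) + (400.00)(-5.00) = 108800.00 cm³
ΣAy_c = (960.00)(4.00) + (3400.00)(93.00) + (400.00)(182.00) = 392840.00 cm³
x_c = 108800.00 / 4760.00 = 22.86 cm
y_c = 392840.00 / 4760.00 = 82.53 cm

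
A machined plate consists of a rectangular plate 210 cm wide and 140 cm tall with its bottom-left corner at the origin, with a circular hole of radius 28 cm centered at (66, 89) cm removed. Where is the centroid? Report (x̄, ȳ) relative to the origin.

plate: A = 210 × 140 = 29400.00, centroid at (105.00, 70.00).
hole: A = −π·28² = -2463.01, centroid at (66.00, 89.00).
ΣA = 26936.99 cm², ΣAx̄ = 2924441.43 cm³, ΣAȳ = 1838792.23 cm³.
x̄ = 2924441.43/26936.99 = 108.57 cm; ȳ = 1838792.23/26936.99 = 68.26 cm.

x̄ = 108.57 cm, ȳ = 68.26 cm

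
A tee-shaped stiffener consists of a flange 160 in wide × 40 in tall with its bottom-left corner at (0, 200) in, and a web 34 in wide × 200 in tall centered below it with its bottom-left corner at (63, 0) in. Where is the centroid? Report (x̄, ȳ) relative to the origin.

x̄ = 80.00 in, ȳ = 158.18 in

web: A = 34 × 200 = 6800.00, centroid at (80.00, 100.00).
flange: A = 160 × 40 = 6400.00, centroid at (80.00, 220.00).
ΣA = 13200.00 in², ΣAx̄ = 1056000.00 in³, ΣAȳ = 2088000.00 in³.
x̄ = 1056000.00/13200.00 = 80.00 in; ȳ = 2088000.00/13200.00 = 158.18 in.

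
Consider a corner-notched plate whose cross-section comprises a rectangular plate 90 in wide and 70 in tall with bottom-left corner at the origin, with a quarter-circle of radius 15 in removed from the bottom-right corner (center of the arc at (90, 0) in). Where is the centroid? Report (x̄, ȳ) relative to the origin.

plate: A = 90 × 70 = 6300.00, centroid at (45.00, 35.00).
removed quarter-circle: A = −¼π·15² = -176.71, centroid at (83.63, 6.37).
ΣA = 6123.29 in²
ΣAx̄ = (6300.00)(45.00) + (-176.71)(83.63) = 268720.69 in³
ΣAȳ = (6300.00)(35.00) + (-176.71)(6.37) = 219375.00 in³
x̄ = 268720.69 / 6123.29 = 43.89 in
ȳ = 219375.00 / 6123.29 = 35.83 in

x̄ = 43.89 in, ȳ = 35.83 in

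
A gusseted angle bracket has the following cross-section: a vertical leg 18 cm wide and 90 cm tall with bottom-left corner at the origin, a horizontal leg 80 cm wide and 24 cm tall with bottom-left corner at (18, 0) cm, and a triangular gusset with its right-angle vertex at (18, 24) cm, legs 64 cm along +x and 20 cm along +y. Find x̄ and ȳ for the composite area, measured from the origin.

vertical leg: A = 18 × 90 = 1620.00, centroid at (9.00, 45.00).
horizontal leg: A = 80 × 24 = 1920.00, centroid at (58.00, 12.00).
gusset: A = ½·64·20 = 640.00, centroid at (39.33, 30.67).
ΣA = 4180.00 cm², ΣAx̄ = 151113.33 cm³, ΣAȳ = 115566.67 cm³.
x̄ = 151113.33/4180.00 = 36.15 cm; ȳ = 115566.67/4180.00 = 27.65 cm.

x̄ = 36.15 cm, ȳ = 27.65 cm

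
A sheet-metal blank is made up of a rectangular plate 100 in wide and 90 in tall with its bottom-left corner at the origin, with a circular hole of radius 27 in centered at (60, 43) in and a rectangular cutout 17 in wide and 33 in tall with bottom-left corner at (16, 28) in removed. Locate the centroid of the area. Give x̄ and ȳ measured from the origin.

x̄ = 48.60 in, ȳ = 45.79 in

Part | A | x̄ᵢ | ȳᵢ | A·x̄ᵢ | A·ȳᵢ
plate | 9000.00 | 50.00 | 45.00 | 450000.00 | 405000.00
hole 1 | -2290.22 | 60.00 | 43.00 | -137413.26 | -98479.50
hole 2 | -561.00 | 24.50 | 44.50 | -13744.50 | -24964.50
Σ | 6148.78 |  |  | 298842.24 | 281556.00
x̄ = 298842.24 / 6148.78 = 48.60 in
ȳ = 281556.00 / 6148.78 = 45.79 in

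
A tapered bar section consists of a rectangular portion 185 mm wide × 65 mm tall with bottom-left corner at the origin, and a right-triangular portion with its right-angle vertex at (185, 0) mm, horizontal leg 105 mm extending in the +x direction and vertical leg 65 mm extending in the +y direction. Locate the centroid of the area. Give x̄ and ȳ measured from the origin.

rectangular portion: A = 185 × 65 = 12025.00, centroid at (92.50, 32.50).
triangular portion: A = ½·105·65 = 3412.50, centroid at (220.00, 21.67).
ΣA = 15437.50 mm², ΣAx̄ = 1863062.50 mm³, ΣAȳ = 464750.00 mm³.
x̄ = 1863062.50/15437.50 = 120.68 mm; ȳ = 464750.00/15437.50 = 30.11 mm.

x̄ = 120.68 mm, ȳ = 30.11 mm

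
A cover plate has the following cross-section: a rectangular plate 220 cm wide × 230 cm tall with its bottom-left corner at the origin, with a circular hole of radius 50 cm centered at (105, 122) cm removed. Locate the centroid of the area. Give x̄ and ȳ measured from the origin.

x̄ = 110.92 cm, ȳ = 113.71 cm

plate: A = 220 × 230 = 50600.00, centroid at (110.00, 115.00).
hole: A = −π·50² = -7853.98, centroid at (105.00, 122.00).
ΣA = 42746.02 cm², ΣAx̄ = 4741331.93 cm³, ΣAȳ = 4860814.24 cm³.
x̄ = 4741331.93/42746.02 = 110.92 cm; ȳ = 4860814.24/42746.02 = 113.71 cm.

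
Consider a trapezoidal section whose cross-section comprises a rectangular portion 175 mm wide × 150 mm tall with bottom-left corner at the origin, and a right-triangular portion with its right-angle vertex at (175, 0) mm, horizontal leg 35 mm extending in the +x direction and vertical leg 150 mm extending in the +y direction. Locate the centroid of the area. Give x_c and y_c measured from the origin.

rectangular portion: A = 175 × 150 = 26250.00, centroid at (87.50, 75.00).
triangular portion: A = ½·35·150 = 2625.00, centroid at (186.67, 50.00).
ΣA = 28875.00 mm²
ΣAx_c = (26250.00)(87.50) + (2625.00)(186.67) = 2786875.00 mm³
ΣAy_c = (26250.00)(75.00) + (2625.00)(50.00) = 2100000.00 mm³
x_c = 2786875.00 / 28875.00 = 96.52 mm
y_c = 2100000.00 / 28875.00 = 72.73 mm

x_c = 96.52 mm, y_c = 72.73 mm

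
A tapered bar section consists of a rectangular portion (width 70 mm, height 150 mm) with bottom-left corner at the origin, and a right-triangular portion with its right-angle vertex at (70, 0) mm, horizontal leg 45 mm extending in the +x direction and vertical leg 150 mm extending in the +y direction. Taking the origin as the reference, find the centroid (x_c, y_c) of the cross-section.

x_c = 47.16 mm, y_c = 68.92 mm

Part | A | x̄ᵢ | ȳᵢ | A·x̄ᵢ | A·ȳᵢ
rectangular portion | 10500.00 | 35.00 | 75.00 | 367500.00 | 787500.00
triangular portion | 3375.00 | 85.00 | 50.00 | 286875.00 | 168750.00
Σ | 13875.00 |  |  | 654375.00 | 956250.00
x_c = 654375.00 / 13875.00 = 47.16 mm
y_c = 956250.00 / 13875.00 = 68.92 mm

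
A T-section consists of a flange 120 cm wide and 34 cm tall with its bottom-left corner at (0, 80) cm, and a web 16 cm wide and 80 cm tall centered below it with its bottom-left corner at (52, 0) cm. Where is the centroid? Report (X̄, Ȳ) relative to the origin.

X̄ = 60.00 cm, Ȳ = 83.39 cm

web: A = 16 × 80 = 1280.00, centroid at (60.00, 40.00).
flange: A = 120 × 34 = 4080.00, centroid at (60.00, 97.00).
ΣA = 5360.00 cm², ΣAX̄ = 321600.00 cm³, ΣAȲ = 446960.00 cm³.
X̄ = 321600.00/5360.00 = 60.00 cm; Ȳ = 446960.00/5360.00 = 83.39 cm.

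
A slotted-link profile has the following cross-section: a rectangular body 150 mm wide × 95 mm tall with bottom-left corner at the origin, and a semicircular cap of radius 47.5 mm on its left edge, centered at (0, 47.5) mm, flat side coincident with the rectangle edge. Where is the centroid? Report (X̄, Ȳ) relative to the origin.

rectangular body: A = 150 × 95 = 14250.00, centroid at (75.00, 47.50).
semicircular end: A = ½π·47.5² = 3544.11, centroid at (-20.16, 47.50).
ΣA = 17794.11 mm², ΣAX̄ = 997302.08 mm³, ΣAȲ = 845220.19 mm³.
X̄ = 997302.08/17794.11 = 56.05 mm; Ȳ = 845220.19/17794.11 = 47.50 mm.

X̄ = 56.05 mm, Ȳ = 47.50 mm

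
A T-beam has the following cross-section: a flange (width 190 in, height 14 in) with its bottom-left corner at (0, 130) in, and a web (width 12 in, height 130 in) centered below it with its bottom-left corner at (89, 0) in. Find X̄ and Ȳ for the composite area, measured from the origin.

web: A = 12 × 130 = 1560.00, centroid at (95.00, 65.00).
flange: A = 190 × 14 = 2660.00, centroid at (95.00, 137.00).
ΣA = 4220.00 in², ΣAX̄ = 400900.00 in³, ΣAȲ = 465820.00 in³.
X̄ = 400900.00/4220.00 = 95.00 in; Ȳ = 465820.00/4220.00 = 110.38 in.

X̄ = 95.00 in, Ȳ = 110.38 in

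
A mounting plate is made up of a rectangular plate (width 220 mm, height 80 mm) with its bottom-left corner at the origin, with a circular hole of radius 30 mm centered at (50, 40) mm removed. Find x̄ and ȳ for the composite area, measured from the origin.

x̄ = 121.48 mm, ȳ = 40.00 mm

plate: A = 220 × 80 = 17600.00, centroid at (110.00, 40.00).
hole: A = −π·30² = -2827.43, centroid at (50.00, 40.00).
ΣA = 14772.57 mm²
ΣAx̄ = (17600.00)(110.00) + (-2827.43)(50.00) = 1794628.33 mm³
ΣAȳ = (17600.00)(40.00) + (-2827.43)(40.00) = 590902.66 mm³
x̄ = 1794628.33 / 14772.57 = 121.48 mm
ȳ = 590902.66 / 14772.57 = 40.00 mm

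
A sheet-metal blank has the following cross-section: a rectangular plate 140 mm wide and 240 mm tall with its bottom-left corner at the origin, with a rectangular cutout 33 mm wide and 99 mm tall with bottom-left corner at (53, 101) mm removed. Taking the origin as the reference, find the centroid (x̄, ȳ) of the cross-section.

x̄ = 70.05 mm, ȳ = 116.72 mm

plate: A = 140 × 240 = 33600.00, centroid at (70.00, 120.00).
hole: A = −(33 × 99) = -3267.00, centroid at (69.50, 150.50).
ΣA = 30333.00 mm², ΣAx̄ = 2124943.50 mm³, ΣAȳ = 3540316.50 mm³.
x̄ = 2124943.50/30333.00 = 70.05 mm; ȳ = 3540316.50/30333.00 = 116.72 mm.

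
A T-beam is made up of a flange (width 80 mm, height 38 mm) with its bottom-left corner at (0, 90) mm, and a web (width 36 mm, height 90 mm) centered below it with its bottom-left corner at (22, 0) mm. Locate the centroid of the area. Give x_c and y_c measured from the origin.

web: A = 36 × 90 = 3240.00, centroid at (40.00, 45.00).
flange: A = 80 × 38 = 3040.00, centroid at (40.00, 109.00).
ΣA = 6280.00 mm², ΣAx_c = 251200.00 mm³, ΣAy_c = 477160.00 mm³.
x_c = 251200.00/6280.00 = 40.00 mm; y_c = 477160.00/6280.00 = 75.98 mm.

x_c = 40.00 mm, y_c = 75.98 mm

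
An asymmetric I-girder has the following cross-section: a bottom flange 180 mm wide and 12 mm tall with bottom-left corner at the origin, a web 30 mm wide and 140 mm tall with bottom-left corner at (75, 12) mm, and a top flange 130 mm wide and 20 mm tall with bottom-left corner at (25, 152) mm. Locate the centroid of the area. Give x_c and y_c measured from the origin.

x_c = 90.00 mm, y_c = 86.89 mm

bottom flange: A = 180 × 12 = 2160.00, centroid at (90.00, 6.00).
web: A = 30 × 140 = 4200.00, centroid at (90.00, 82.00).
top flange: A = 130 × 20 = 2600.00, centroid at (90.00, 162.00).
ΣA = 8960.00 mm²
ΣAx_c = (2160.00)(90.00) + (4200.00)(90.00) + (2600.00)(90.00) = 806400.00 mm³
ΣAy_c = (2160.00)(6.00) + (4200.00)(82.00) + (2600.00)(162.00) = 778560.00 mm³
x_c = 806400.00 / 8960.00 = 90.00 mm
y_c = 778560.00 / 8960.00 = 86.89 mm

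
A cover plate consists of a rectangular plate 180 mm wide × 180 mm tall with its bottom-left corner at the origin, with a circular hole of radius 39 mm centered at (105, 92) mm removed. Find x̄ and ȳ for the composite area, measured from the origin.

plate: A = 180 × 180 = 32400.00, centroid at (90.00, 90.00).
hole: A = −π·39² = -4778.36, centroid at (105.00, 92.00).
ΣA = 27621.64 mm², ΣAx̄ = 2414271.95 mm³, ΣAȳ = 2476390.66 mm³.
x̄ = 2414271.95/27621.64 = 87.41 mm; ȳ = 2476390.66/27621.64 = 89.65 mm.

x̄ = 87.41 mm, ȳ = 89.65 mm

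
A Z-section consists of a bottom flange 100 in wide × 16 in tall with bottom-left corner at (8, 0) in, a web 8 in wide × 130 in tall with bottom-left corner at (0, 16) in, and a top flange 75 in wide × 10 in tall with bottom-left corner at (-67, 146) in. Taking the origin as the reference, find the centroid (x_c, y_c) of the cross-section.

x_c = 22.08 in, y_c = 62.03 in

bottom flange: A = 100 × 16 = 1600.00, centroid at (58.00, 8.00).
web: A = 8 × 130 = 1040.00, centroid at (4.00, 81.00).
top flange: A = 75 × 10 = 750.00, centroid at (-29.50, 151.00).
ΣA = 3390.00 in², ΣAx_c = 74835.00 in³, ΣAy_c = 210290.00 in³.
x_c = 74835.00/3390.00 = 22.08 in; y_c = 210290.00/3390.00 = 62.03 in.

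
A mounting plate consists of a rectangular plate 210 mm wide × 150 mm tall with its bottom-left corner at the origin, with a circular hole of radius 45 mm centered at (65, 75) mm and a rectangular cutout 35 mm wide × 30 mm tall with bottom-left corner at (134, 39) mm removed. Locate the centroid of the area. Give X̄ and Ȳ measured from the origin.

X̄ = 113.54 mm, Ȳ = 75.92 mm

Part | A | x̄ᵢ | ȳᵢ | A·x̄ᵢ | A·ȳᵢ
plate | 31500.00 | 105.00 | 75.00 | 3307500.00 | 2362500.00
hole 1 | -6361.73 | 65.00 | 75.00 | -413512.13 | -477129.38
hole 2 | -1050.00 | 151.50 | 54.00 | -159075.00 | -56700.00
Σ | 24088.27 |  |  | 2734912.87 | 1828670.62
X̄ = 2734912.87 / 24088.27 = 113.54 mm
Ȳ = 1828670.62 / 24088.27 = 75.92 mm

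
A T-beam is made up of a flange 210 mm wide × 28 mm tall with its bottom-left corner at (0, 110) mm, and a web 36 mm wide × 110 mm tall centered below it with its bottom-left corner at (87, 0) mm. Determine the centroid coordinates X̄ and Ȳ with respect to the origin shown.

X̄ = 105.00 mm, Ȳ = 96.23 mm

web: A = 36 × 110 = 3960.00, centroid at (105.00, 55.00).
flange: A = 210 × 28 = 5880.00, centroid at (105.00, 124.00).
ΣA = 9840.00 mm²
ΣAX̄ = (3960.00)(105.00) + (5880.00)(105.00) = 1033200.00 mm³
ΣAȲ = (3960.00)(55.00) + (5880.00)(124.00) = 946920.00 mm³
X̄ = 1033200.00 / 9840.00 = 105.00 mm
Ȳ = 946920.00 / 9840.00 = 96.23 mm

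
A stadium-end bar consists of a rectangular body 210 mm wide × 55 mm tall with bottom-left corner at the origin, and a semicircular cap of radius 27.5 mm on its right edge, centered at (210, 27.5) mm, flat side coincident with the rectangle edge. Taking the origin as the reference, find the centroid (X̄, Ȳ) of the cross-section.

rectangular body: A = 210 × 55 = 11550.00, centroid at (105.00, 27.50).
semicircular end: A = ½π·27.5² = 1187.91, centroid at (221.67, 27.50).
ΣA = 12737.91 mm²
ΣAX̄ = (11550.00)(105.00) + (1187.91)(221.67) = 1476076.67 mm³
ΣAȲ = (11550.00)(27.50) + (1187.91)(27.50) = 350292.65 mm³
X̄ = 1476076.67 / 12737.91 = 115.88 mm
Ȳ = 350292.65 / 12737.91 = 27.50 mm

X̄ = 115.88 mm, Ȳ = 27.50 mm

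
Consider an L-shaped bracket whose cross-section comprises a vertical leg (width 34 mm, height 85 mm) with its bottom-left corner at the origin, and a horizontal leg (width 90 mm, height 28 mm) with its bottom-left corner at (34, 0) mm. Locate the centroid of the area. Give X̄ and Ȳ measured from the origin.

Part | A | x̄ᵢ | ȳᵢ | A·x̄ᵢ | A·ȳᵢ
vertical leg | 2890.00 | 17.00 | 42.50 | 49130.00 | 122825.00
horizontal leg | 2520.00 | 79.00 | 14.00 | 199080.00 | 35280.00
Σ | 5410.00 |  |  | 248210.00 | 158105.00
X̄ = 248210.00 / 5410.00 = 45.88 mm
Ȳ = 158105.00 / 5410.00 = 29.22 mm

X̄ = 45.88 mm, Ȳ = 29.22 mm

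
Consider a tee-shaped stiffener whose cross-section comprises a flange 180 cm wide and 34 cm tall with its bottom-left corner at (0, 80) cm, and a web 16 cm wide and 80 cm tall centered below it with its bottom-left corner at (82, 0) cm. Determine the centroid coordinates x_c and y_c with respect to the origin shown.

x_c = 90.00 cm, y_c = 87.14 cm

Part | A | x̄ᵢ | ȳᵢ | A·x̄ᵢ | A·ȳᵢ
web | 1280.00 | 90.00 | 40.00 | 115200.00 | 51200.00
flange | 6120.00 | 90.00 | 97.00 | 550800.00 | 593640.00
Σ | 7400.00 |  |  | 666000.00 | 644840.00
x_c = 666000.00 / 7400.00 = 90.00 cm
y_c = 644840.00 / 7400.00 = 87.14 cm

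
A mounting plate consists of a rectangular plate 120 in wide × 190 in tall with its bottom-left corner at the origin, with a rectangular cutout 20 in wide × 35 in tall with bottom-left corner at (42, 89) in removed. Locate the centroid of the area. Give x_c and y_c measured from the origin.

x_c = 60.25 in, y_c = 94.64 in

Part | A | x̄ᵢ | ȳᵢ | A·x̄ᵢ | A·ȳᵢ
plate | 22800.00 | 60.00 | 95.00 | 1368000.00 | 2166000.00
hole | -700.00 | 52.00 | 106.50 | -36400.00 | -74550.00
Σ | 22100.00 |  |  | 1331600.00 | 2091450.00
x_c = 1331600.00 / 22100.00 = 60.25 in
y_c = 2091450.00 / 22100.00 = 94.64 in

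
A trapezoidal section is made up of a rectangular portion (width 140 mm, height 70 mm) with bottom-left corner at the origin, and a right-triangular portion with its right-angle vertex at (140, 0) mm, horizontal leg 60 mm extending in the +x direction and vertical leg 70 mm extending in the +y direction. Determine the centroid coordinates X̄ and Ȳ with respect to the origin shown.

rectangular portion: A = 140 × 70 = 9800.00, centroid at (70.00, 35.00).
triangular portion: A = ½·60·70 = 2100.00, centroid at (160.00, 23.33).
ΣA = 11900.00 mm²
ΣAX̄ = (9800.00)(70.00) + (2100.00)(160.00) = 1022000.00 mm³
ΣAȲ = (9800.00)(35.00) + (2100.00)(23.33) = 392000.00 mm³
X̄ = 1022000.00 / 11900.00 = 85.88 mm
Ȳ = 392000.00 / 11900.00 = 32.94 mm

X̄ = 85.88 mm, Ȳ = 32.94 mm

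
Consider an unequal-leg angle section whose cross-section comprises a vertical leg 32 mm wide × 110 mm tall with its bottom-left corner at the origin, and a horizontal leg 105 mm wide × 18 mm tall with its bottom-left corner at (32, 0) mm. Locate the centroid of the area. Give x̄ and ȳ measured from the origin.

x̄ = 39.93 mm, ȳ = 38.93 mm

Part | A | x̄ᵢ | ȳᵢ | A·x̄ᵢ | A·ȳᵢ
vertical leg | 3520.00 | 16.00 | 55.00 | 56320.00 | 193600.00
horizontal leg | 1890.00 | 84.50 | 9.00 | 159705.00 | 17010.00
Σ | 5410.00 |  |  | 216025.00 | 210610.00
x̄ = 216025.00 / 5410.00 = 39.93 mm
ȳ = 210610.00 / 5410.00 = 38.93 mm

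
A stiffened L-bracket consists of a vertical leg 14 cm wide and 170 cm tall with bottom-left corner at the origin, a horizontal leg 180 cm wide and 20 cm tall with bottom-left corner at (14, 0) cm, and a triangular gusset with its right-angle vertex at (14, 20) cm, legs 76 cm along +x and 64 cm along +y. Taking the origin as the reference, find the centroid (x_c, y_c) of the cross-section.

x_c = 57.86 cm, y_c = 40.28 cm

Part | A | x̄ᵢ | ȳᵢ | A·x̄ᵢ | A·ȳᵢ
vertical leg | 2380.00 | 7.00 | 85.00 | 16660.00 | 202300.00
horizontal leg | 3600.00 | 104.00 | 10.00 | 374400.00 | 36000.00
gusset | 2432.00 | 39.33 | 41.33 | 95658.67 | 100522.67
Σ | 8412.00 |  |  | 486718.67 | 338822.67
x_c = 486718.67 / 8412.00 = 57.86 cm
y_c = 338822.67 / 8412.00 = 40.28 cm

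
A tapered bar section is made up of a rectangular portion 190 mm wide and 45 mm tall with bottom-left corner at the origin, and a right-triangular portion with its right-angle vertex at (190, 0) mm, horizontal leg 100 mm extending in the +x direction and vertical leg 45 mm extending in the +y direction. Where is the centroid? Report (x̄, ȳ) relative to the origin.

rectangular portion: A = 190 × 45 = 8550.00, centroid at (95.00, 22.50).
triangular portion: A = ½·100·45 = 2250.00, centroid at (223.33, 15.00).
ΣA = 10800.00 mm², ΣAx̄ = 1314750.00 mm³, ΣAȳ = 226125.00 mm³.
x̄ = 1314750.00/10800.00 = 121.74 mm; ȳ = 226125.00/10800.00 = 20.94 mm.

x̄ = 121.74 mm, ȳ = 20.94 mm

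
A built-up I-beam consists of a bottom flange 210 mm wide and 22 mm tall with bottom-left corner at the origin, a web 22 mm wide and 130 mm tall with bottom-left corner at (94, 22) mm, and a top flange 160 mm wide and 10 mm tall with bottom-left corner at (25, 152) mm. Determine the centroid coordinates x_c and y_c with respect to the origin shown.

x_c = 105.00 mm, y_c = 60.67 mm

Part | A | x̄ᵢ | ȳᵢ | A·x̄ᵢ | A·ȳᵢ
bottom flange | 4620.00 | 105.00 | 11.00 | 485100.00 | 50820.00
web | 2860.00 | 105.00 | 87.00 | 300300.00 | 248820.00
top flange | 1600.00 | 105.00 | 157.00 | 168000.00 | 251200.00
Σ | 9080.00 |  |  | 953400.00 | 550840.00
x_c = 953400.00 / 9080.00 = 105.00 mm
y_c = 550840.00 / 9080.00 = 60.67 mm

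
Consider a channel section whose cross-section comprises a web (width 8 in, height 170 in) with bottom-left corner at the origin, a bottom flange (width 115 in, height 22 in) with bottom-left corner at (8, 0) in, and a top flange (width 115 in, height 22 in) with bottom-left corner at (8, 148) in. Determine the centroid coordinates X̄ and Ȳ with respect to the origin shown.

X̄ = 52.47 in, Ȳ = 85.00 in

web: A = 8 × 170 = 1360.00, centroid at (4.00, 85.00).
bottom flange: A = 115 × 22 = 2530.00, centroid at (65.50, 11.00).
top flange: A = 115 × 22 = 2530.00, centroid at (65.50, 159.00).
ΣA = 6420.00 in², ΣAX̄ = 336870.00 in³, ΣAȲ = 545700.00 in³.
X̄ = 336870.00/6420.00 = 52.47 in; Ȳ = 545700.00/6420.00 = 85.00 in.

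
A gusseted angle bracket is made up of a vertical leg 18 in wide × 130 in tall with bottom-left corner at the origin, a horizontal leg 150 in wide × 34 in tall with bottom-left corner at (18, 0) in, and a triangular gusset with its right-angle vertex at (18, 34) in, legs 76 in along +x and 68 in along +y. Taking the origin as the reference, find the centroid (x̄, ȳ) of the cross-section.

Part | A | x̄ᵢ | ȳᵢ | A·x̄ᵢ | A·ȳᵢ
vertical leg | 2340.00 | 9.00 | 65.00 | 21060.00 | 152100.00
horizontal leg | 5100.00 | 93.00 | 17.00 | 474300.00 | 86700.00
gusset | 2584.00 | 43.33 | 56.67 | 111973.33 | 146426.67
Σ | 10024.00 |  |  | 607333.33 | 385226.67
x̄ = 607333.33 / 10024.00 = 60.59 in
ȳ = 385226.67 / 10024.00 = 38.43 in

x̄ = 60.59 in, ȳ = 38.43 in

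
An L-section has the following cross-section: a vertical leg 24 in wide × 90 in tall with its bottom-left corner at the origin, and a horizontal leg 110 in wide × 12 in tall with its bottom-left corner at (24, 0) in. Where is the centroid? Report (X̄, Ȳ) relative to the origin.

X̄ = 37.41 in, Ȳ = 30.21 in

Part | A | x̄ᵢ | ȳᵢ | A·x̄ᵢ | A·ȳᵢ
vertical leg | 2160.00 | 12.00 | 45.00 | 25920.00 | 97200.00
horizontal leg | 1320.00 | 79.00 | 6.00 | 104280.00 | 7920.00
Σ | 3480.00 |  |  | 130200.00 | 105120.00
X̄ = 130200.00 / 3480.00 = 37.41 in
Ȳ = 105120.00 / 3480.00 = 30.21 in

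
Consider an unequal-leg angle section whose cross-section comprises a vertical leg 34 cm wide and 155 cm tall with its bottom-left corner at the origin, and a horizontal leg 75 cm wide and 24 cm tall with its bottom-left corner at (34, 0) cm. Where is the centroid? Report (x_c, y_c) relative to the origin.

x_c = 30.88 cm, y_c = 60.82 cm

Part | A | x̄ᵢ | ȳᵢ | A·x̄ᵢ | A·ȳᵢ
vertical leg | 5270.00 | 17.00 | 77.50 | 89590.00 | 408425.00
horizontal leg | 1800.00 | 71.50 | 12.00 | 128700.00 | 21600.00
Σ | 7070.00 |  |  | 218290.00 | 430025.00
x_c = 218290.00 / 7070.00 = 30.88 cm
y_c = 430025.00 / 7070.00 = 60.82 cm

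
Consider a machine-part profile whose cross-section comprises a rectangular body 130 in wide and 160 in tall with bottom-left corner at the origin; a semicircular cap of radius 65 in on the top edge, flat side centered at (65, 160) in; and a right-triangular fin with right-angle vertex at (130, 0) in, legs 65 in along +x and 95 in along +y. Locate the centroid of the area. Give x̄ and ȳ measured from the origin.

x̄ = 73.77 in, ȳ = 98.50 in

rectangular body: A = 130 × 160 = 20800.00, centroid at (65.00, 80.00).
semicircular top: A = ½π·65² = 6636.61, centroid at (65.00, 187.59).
triangular fin: A = ½·65·95 = 3087.50, centroid at (151.67, 31.67).
ΣA = 30524.11 in², ΣAx̄ = 2251650.77 in³, ΣAȳ = 3006712.48 in³.
x̄ = 2251650.77/30524.11 = 73.77 in; ȳ = 3006712.48/30524.11 = 98.50 in.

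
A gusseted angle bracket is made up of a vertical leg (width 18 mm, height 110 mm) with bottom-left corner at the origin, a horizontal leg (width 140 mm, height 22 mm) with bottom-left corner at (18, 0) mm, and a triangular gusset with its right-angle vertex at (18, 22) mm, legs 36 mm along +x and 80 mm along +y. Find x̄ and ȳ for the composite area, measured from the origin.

Part | A | x̄ᵢ | ȳᵢ | A·x̄ᵢ | A·ȳᵢ
vertical leg | 1980.00 | 9.00 | 55.00 | 17820.00 | 108900.00
horizontal leg | 3080.00 | 88.00 | 11.00 | 271040.00 | 33880.00
gusset | 1440.00 | 30.00 | 48.67 | 43200.00 | 70080.00
Σ | 6500.00 |  |  | 332060.00 | 212860.00
x̄ = 332060.00 / 6500.00 = 51.09 mm
ȳ = 212860.00 / 6500.00 = 32.75 mm

x̄ = 51.09 mm, ȳ = 32.75 mm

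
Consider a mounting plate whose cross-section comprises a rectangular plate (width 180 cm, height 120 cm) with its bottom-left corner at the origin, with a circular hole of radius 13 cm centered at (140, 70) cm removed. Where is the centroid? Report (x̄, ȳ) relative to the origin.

x̄ = 88.74 cm, ȳ = 59.75 cm

plate: A = 180 × 120 = 21600.00, centroid at (90.00, 60.00).
hole: A = −π·13² = -530.93, centroid at (140.00, 70.00).
ΣA = 21069.07 cm², ΣAx̄ = 1869669.92 cm³, ΣAȳ = 1258834.96 cm³.
x̄ = 1869669.92/21069.07 = 88.74 cm; ȳ = 1258834.96/21069.07 = 59.75 cm.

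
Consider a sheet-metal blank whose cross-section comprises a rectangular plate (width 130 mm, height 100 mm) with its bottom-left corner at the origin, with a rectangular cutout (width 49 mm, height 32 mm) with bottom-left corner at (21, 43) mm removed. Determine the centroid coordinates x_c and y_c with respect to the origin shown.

x_c = 67.67 mm, y_c = 48.77 mm

plate: A = 130 × 100 = 13000.00, centroid at (65.00, 50.00).
hole: A = −(49 × 32) = -1568.00, centroid at (45.50, 59.00).
ΣA = 11432.00 mm²
ΣAx_c = (13000.00)(65.00) + (-1568.00)(45.50) = 773656.00 mm³
ΣAy_c = (13000.00)(50.00) + (-1568.00)(59.00) = 557488.00 mm³
x_c = 773656.00 / 11432.00 = 67.67 mm
y_c = 557488.00 / 11432.00 = 48.77 mm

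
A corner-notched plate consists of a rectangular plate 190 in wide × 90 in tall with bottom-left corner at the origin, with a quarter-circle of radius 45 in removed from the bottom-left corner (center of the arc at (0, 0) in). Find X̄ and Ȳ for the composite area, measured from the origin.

X̄ = 102.78 in, Ȳ = 47.66 in

plate: A = 190 × 90 = 17100.00, centroid at (95.00, 45.00).
removed quarter-circle: A = −¼π·45² = -1590.43, centroid at (19.10, 19.10).
ΣA = 15509.57 in², ΣAX̄ = 1594125.00 in³, ΣAȲ = 739125.00 in³.
X̄ = 1594125.00/15509.57 = 102.78 in; Ȳ = 739125.00/15509.57 = 47.66 in.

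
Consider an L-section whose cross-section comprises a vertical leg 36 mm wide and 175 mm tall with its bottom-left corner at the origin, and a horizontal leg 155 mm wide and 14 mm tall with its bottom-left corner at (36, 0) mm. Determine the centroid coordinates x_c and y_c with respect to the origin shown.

x_c = 42.47 mm, y_c = 66.88 mm

vertical leg: A = 36 × 175 = 6300.00, centroid at (18.00, 87.50).
horizontal leg: A = 155 × 14 = 2170.00, centroid at (113.50, 7.00).
ΣA = 8470.00 mm²
ΣAx_c = (6300.00)(18.00) + (2170.00)(113.50) = 359695.00 mm³
ΣAy_c = (6300.00)(87.50) + (2170.00)(7.00) = 566440.00 mm³
x_c = 359695.00 / 8470.00 = 42.47 mm
y_c = 566440.00 / 8470.00 = 66.88 mm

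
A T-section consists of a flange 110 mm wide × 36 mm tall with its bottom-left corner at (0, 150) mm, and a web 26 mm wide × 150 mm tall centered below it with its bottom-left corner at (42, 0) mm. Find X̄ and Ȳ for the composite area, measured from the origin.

X̄ = 55.00 mm, Ȳ = 121.85 mm

Part | A | x̄ᵢ | ȳᵢ | A·x̄ᵢ | A·ȳᵢ
web | 3900.00 | 55.00 | 75.00 | 214500.00 | 292500.00
flange | 3960.00 | 55.00 | 168.00 | 217800.00 | 665280.00
Σ | 7860.00 |  |  | 432300.00 | 957780.00
X̄ = 432300.00 / 7860.00 = 55.00 mm
Ȳ = 957780.00 / 7860.00 = 121.85 mm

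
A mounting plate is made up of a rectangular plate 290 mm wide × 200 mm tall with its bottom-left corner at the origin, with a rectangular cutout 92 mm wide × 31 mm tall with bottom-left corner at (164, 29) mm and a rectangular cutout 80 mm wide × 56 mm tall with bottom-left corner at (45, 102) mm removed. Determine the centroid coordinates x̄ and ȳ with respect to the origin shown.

plate: A = 290 × 200 = 58000.00, centroid at (145.00, 100.00).
hole 1: A = −(92 × 31) = -2852.00, centroid at (210.00, 44.50).
hole 2: A = −(80 × 56) = -4480.00, centroid at (85.00, 130.00).
ΣA = 50668.00 mm²
ΣAx̄ = (58000.00)(145.00) + (-2852.00)(210.00) + (-4480.00)(85.00) = 7430280.00 mm³
ΣAȳ = (58000.00)(100.00) + (-2852.00)(44.50) + (-4480.00)(130.00) = 5090686.00 mm³
x̄ = 7430280.00 / 50668.00 = 146.65 mm
ȳ = 5090686.00 / 50668.00 = 100.47 mm

x̄ = 146.65 mm, ȳ = 100.47 mm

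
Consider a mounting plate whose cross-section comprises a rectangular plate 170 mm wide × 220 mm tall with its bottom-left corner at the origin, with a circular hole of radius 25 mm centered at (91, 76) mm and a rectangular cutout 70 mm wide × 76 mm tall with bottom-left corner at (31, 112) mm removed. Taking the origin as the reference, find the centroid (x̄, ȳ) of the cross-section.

x̄ = 87.97 mm, ȳ = 105.15 mm

plate: A = 170 × 220 = 37400.00, centroid at (85.00, 110.00).
hole 1: A = −π·25² = -1963.50, centroid at (91.00, 76.00).
hole 2: A = −(70 × 76) = -5320.00, centroid at (66.00, 150.00).
ΣA = 30116.50 mm²
ΣAx̄ = (37400.00)(85.00) + (-1963.50)(91.00) + (-5320.00)(66.00) = 2649201.92 mm³
ΣAȳ = (37400.00)(110.00) + (-1963.50)(76.00) + (-5320.00)(150.00) = 3166774.35 mm³
x̄ = 2649201.92 / 30116.50 = 87.97 mm
ȳ = 3166774.35 / 30116.50 = 105.15 mm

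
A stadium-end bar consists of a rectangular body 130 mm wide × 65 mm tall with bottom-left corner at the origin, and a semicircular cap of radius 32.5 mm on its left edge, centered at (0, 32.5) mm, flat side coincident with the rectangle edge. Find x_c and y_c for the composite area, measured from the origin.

x_c = 52.07 mm, y_c = 32.50 mm

rectangular body: A = 130 × 65 = 8450.00, centroid at (65.00, 32.50).
semicircular end: A = ½π·32.5² = 1659.15, centroid at (-13.79, 32.50).
ΣA = 10109.15 mm²
ΣAx_c = (8450.00)(65.00) + (1659.15)(-13.79) = 526364.58 mm³
ΣAy_c = (8450.00)(32.50) + (1659.15)(32.50) = 328547.49 mm³
x_c = 526364.58 / 10109.15 = 52.07 mm
y_c = 328547.49 / 10109.15 = 32.50 mm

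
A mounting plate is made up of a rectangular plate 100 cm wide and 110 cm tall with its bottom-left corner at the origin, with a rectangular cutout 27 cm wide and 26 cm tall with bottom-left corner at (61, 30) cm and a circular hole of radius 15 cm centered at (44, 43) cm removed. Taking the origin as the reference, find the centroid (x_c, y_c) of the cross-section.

plate: A = 100 × 110 = 11000.00, centroid at (50.00, 55.00).
hole 1: A = −(27 × 26) = -702.00, centroid at (74.50, 43.00).
hole 2: A = −π·15² = -706.86, centroid at (44.00, 43.00).
ΣA = 9591.14 cm²
ΣAx_c = (11000.00)(50.00) + (-702.00)(74.50) + (-706.86)(44.00) = 466599.23 cm³
ΣAy_c = (11000.00)(55.00) + (-702.00)(43.00) + (-706.86)(43.00) = 544419.09 cm³
x_c = 466599.23 / 9591.14 = 48.65 cm
y_c = 544419.09 / 9591.14 = 56.76 cm

x_c = 48.65 cm, y_c = 56.76 cm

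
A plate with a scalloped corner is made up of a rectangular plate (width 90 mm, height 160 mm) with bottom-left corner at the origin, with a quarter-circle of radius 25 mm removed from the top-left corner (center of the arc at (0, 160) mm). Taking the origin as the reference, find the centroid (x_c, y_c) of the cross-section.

plate: A = 90 × 160 = 14400.00, centroid at (45.00, 80.00).
removed quarter-circle: A = −¼π·25² = -490.87, centroid at (10.61, 149.39).
ΣA = 13909.13 mm²
ΣAx_c = (14400.00)(45.00) + (-490.87)(10.61) = 642791.67 mm³
ΣAy_c = (14400.00)(80.00) + (-490.87)(149.39) = 1078668.52 mm³
x_c = 642791.67 / 13909.13 = 46.21 mm
y_c = 1078668.52 / 13909.13 = 77.55 mm

x_c = 46.21 mm, y_c = 77.55 mm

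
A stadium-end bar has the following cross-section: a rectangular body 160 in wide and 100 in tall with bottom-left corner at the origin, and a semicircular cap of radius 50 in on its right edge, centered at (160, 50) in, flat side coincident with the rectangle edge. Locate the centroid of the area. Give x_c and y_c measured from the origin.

x_c = 99.95 in, y_c = 50.00 in

rectangular body: A = 160 × 100 = 16000.00, centroid at (80.00, 50.00).
semicircular end: A = ½π·50² = 3926.99, centroid at (181.22, 50.00).
ΣA = 19926.99 in²
ΣAx_c = (16000.00)(80.00) + (3926.99)(181.22) = 1991651.86 in³
ΣAy_c = (16000.00)(50.00) + (3926.99)(50.00) = 996349.54 in³
x_c = 1991651.86 / 19926.99 = 99.95 in
y_c = 996349.54 / 19926.99 = 50.00 in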